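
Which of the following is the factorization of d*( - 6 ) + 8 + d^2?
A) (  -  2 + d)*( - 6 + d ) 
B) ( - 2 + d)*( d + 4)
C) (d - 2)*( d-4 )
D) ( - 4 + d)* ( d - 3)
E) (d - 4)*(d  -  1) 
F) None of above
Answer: C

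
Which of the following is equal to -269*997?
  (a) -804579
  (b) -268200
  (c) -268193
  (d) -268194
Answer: c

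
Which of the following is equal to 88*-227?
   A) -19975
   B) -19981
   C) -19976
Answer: C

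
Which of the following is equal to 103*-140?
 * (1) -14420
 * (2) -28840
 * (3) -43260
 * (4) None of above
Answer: 1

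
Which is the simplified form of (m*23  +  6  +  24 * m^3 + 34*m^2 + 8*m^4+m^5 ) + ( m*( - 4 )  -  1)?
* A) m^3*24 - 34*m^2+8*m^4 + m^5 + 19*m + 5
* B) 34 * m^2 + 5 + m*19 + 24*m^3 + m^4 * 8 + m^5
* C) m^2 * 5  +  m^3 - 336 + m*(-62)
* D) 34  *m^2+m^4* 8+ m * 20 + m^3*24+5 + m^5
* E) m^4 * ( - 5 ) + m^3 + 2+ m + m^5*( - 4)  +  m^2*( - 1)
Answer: B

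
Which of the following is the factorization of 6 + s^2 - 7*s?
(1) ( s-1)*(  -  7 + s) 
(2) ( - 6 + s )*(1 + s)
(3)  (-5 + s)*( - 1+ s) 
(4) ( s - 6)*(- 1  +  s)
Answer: 4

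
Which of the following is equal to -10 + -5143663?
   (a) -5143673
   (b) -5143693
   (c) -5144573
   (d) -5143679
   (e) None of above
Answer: a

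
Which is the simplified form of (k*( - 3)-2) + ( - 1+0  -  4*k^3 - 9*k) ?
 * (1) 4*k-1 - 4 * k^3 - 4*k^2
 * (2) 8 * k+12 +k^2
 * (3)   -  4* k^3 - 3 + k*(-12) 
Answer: 3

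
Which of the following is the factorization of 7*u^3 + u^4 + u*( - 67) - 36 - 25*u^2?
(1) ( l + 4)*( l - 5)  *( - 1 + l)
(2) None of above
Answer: 2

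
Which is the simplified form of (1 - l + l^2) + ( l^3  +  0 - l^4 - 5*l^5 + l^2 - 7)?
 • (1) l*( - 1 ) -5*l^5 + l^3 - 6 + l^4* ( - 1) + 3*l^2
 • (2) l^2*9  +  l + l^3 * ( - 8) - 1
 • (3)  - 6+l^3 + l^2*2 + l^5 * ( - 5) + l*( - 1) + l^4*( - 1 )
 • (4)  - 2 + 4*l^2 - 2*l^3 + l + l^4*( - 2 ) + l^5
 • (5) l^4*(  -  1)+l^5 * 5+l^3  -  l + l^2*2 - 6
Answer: 3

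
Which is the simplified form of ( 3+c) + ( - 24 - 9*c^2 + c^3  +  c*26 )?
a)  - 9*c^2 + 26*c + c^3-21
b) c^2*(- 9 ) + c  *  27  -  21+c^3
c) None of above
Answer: b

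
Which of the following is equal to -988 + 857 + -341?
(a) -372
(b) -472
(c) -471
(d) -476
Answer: b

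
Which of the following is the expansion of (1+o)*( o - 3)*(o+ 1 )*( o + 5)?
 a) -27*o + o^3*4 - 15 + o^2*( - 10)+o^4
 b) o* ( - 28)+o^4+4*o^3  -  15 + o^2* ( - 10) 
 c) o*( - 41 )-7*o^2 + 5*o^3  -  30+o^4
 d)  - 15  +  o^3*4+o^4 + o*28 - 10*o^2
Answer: b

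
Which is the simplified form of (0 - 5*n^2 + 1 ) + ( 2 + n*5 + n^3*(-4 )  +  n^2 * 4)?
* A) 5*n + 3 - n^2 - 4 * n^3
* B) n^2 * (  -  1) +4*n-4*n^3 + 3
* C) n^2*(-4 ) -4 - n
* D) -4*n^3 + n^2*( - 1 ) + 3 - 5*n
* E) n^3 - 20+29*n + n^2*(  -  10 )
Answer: A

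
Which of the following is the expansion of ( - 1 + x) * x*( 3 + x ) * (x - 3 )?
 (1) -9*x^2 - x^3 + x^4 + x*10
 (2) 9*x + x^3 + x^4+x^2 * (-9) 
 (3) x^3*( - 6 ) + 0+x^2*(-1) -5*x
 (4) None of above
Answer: 4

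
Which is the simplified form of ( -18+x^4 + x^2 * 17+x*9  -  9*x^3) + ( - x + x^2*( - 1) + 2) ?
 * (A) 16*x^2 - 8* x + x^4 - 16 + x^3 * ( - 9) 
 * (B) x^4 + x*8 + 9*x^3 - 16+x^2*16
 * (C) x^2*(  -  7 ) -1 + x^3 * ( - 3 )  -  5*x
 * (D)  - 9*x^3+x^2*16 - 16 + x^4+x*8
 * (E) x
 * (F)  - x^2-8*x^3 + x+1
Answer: D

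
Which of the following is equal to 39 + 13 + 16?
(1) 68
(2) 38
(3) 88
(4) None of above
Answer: 1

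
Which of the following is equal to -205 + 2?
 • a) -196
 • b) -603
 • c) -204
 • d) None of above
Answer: d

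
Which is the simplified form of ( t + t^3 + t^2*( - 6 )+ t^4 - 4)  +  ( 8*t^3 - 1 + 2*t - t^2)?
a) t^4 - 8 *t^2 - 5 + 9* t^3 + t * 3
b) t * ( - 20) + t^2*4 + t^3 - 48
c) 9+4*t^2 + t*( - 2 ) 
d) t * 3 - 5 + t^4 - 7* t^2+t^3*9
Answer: d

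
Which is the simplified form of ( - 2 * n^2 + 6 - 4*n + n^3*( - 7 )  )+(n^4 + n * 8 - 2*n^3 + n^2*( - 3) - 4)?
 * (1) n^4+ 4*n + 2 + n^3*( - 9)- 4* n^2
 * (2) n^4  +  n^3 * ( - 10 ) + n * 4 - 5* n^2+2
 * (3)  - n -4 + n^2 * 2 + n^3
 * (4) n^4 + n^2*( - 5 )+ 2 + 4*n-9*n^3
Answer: 4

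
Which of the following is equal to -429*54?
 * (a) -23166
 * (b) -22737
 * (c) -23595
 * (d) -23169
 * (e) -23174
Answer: a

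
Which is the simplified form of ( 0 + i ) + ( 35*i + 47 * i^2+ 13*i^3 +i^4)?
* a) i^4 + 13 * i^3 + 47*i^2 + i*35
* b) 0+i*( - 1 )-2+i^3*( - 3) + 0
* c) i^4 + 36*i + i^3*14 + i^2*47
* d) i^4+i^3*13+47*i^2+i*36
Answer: d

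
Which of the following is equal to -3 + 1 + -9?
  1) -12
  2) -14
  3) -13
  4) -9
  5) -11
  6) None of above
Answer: 5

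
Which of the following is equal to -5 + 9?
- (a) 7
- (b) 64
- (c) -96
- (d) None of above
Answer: d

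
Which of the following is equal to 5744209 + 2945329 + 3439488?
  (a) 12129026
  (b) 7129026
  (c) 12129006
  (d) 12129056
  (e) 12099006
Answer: a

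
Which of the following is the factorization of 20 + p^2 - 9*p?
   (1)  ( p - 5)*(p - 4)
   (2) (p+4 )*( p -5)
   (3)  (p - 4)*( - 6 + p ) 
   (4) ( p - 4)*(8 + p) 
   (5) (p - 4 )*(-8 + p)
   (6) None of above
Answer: 1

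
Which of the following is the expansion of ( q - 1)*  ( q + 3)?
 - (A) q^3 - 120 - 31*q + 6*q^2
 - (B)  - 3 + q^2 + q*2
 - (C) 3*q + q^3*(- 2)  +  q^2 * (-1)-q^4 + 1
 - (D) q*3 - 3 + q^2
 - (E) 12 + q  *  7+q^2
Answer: B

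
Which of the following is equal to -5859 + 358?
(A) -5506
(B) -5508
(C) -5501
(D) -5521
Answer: C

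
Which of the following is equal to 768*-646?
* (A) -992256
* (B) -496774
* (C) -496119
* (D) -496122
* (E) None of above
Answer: E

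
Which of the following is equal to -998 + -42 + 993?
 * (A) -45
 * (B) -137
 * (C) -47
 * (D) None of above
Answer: C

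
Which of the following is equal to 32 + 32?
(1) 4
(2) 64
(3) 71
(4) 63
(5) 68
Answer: 2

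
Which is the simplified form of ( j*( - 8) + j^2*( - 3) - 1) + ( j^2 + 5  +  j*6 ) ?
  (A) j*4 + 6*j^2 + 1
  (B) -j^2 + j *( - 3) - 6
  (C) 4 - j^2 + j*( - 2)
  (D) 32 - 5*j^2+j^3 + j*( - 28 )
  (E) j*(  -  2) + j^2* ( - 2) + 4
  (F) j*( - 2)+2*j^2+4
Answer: E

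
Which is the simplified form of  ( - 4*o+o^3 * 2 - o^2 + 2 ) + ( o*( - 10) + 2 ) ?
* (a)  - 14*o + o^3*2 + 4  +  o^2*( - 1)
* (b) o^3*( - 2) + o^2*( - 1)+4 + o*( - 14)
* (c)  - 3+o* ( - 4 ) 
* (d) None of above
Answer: a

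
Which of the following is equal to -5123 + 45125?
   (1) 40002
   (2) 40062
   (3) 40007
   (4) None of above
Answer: 1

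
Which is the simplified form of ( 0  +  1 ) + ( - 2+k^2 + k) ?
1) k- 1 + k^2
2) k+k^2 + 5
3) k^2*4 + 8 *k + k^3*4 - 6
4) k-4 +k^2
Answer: 1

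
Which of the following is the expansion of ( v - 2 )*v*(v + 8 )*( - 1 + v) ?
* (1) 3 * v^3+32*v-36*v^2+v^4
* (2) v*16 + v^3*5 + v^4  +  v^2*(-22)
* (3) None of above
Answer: 2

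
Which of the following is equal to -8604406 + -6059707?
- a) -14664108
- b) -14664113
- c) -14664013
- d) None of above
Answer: b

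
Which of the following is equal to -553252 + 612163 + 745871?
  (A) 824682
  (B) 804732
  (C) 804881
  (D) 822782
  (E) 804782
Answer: E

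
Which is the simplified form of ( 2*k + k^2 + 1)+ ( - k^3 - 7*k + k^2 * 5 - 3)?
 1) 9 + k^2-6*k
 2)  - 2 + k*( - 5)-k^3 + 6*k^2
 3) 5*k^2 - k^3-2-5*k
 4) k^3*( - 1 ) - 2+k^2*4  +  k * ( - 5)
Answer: 2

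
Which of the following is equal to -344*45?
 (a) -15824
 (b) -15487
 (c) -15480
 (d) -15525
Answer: c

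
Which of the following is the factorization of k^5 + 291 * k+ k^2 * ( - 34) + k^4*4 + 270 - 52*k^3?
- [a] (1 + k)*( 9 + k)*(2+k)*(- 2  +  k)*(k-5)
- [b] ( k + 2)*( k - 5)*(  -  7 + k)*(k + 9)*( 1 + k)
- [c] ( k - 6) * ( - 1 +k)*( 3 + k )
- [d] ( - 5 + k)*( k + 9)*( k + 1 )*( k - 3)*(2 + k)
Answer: d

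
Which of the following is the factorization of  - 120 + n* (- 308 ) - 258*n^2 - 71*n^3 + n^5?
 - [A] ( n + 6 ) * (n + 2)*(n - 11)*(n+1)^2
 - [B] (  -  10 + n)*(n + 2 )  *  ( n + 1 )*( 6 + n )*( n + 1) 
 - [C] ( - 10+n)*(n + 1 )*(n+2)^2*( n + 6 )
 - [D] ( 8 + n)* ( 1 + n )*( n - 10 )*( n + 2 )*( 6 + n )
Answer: B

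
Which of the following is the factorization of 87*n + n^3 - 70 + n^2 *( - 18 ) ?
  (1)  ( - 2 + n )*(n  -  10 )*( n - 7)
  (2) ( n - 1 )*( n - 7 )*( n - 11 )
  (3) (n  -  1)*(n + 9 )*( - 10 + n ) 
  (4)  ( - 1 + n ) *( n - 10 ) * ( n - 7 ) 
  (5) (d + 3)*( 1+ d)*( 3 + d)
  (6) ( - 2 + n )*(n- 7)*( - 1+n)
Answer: 4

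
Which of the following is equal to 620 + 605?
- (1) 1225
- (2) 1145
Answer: 1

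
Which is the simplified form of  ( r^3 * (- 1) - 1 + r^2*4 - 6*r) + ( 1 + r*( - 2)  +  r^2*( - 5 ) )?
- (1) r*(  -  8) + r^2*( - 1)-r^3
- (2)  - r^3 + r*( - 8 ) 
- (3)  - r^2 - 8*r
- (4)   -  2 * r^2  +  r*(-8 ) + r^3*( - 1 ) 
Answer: 1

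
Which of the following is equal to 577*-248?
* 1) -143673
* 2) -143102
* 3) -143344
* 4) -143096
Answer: 4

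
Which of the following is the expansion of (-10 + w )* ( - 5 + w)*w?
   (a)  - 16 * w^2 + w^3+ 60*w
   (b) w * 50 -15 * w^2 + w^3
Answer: b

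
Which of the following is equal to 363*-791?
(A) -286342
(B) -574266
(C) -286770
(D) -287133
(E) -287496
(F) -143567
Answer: D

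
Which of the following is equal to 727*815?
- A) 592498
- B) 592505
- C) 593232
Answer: B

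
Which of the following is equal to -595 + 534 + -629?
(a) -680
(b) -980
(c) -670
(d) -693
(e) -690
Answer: e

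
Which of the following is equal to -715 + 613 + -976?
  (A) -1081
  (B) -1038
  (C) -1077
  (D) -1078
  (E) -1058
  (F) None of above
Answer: D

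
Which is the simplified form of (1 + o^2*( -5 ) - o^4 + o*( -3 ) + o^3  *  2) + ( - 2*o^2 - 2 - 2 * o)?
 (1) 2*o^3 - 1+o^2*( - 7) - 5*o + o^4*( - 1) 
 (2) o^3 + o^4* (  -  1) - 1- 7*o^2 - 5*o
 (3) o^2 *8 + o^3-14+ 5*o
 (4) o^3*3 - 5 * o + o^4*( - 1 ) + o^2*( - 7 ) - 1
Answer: 1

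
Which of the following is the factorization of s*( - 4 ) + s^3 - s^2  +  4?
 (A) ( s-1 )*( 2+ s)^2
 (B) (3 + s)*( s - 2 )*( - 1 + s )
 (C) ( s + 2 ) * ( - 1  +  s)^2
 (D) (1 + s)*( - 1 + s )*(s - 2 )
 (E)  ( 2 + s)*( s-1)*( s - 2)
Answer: E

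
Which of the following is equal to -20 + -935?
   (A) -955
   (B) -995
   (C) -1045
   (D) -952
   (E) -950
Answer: A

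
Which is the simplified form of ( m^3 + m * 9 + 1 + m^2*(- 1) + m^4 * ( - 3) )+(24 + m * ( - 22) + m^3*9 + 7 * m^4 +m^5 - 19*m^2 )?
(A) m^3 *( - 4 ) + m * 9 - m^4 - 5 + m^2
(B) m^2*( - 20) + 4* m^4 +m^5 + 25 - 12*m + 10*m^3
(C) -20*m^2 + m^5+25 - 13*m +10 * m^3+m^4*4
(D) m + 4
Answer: C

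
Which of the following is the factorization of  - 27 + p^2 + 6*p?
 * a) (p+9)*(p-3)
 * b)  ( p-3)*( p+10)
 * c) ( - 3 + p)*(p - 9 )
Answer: a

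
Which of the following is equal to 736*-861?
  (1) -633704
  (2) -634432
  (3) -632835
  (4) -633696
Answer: 4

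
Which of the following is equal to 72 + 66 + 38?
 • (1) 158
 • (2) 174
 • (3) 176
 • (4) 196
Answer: 3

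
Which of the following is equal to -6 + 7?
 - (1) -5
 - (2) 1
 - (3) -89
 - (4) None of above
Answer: 2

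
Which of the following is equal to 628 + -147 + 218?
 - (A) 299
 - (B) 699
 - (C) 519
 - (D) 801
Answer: B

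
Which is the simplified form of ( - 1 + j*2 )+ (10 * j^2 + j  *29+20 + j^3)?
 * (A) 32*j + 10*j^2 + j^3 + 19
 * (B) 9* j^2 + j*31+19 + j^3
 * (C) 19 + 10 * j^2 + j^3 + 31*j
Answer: C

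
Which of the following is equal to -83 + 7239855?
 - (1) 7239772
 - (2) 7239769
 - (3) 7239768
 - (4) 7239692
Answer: 1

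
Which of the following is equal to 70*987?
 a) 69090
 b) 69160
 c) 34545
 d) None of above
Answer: a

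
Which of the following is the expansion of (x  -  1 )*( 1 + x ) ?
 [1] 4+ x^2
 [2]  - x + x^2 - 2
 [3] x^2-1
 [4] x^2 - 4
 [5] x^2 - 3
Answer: 3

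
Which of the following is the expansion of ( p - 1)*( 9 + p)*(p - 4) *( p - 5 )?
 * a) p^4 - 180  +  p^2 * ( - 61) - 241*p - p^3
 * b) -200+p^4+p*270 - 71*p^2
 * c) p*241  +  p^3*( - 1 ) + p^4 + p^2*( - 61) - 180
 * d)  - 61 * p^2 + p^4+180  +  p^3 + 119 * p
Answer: c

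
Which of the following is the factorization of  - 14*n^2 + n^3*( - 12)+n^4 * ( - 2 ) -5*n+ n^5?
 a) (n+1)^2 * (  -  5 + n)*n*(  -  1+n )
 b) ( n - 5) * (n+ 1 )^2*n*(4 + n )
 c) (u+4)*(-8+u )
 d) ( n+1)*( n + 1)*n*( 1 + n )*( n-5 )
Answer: d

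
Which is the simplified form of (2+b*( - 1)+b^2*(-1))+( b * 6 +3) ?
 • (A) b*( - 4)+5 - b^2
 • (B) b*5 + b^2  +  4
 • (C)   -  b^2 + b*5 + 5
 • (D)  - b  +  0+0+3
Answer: C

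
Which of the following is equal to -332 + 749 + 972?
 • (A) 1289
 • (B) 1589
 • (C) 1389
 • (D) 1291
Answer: C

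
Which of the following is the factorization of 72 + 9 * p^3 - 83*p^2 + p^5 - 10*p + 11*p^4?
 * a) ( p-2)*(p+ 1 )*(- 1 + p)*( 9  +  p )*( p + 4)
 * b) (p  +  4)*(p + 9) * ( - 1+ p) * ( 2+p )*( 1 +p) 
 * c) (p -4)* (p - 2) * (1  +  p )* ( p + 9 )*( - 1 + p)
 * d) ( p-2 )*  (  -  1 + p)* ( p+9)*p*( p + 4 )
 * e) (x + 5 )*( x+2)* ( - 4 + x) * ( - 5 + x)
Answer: a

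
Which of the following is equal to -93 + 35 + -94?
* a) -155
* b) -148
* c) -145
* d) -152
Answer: d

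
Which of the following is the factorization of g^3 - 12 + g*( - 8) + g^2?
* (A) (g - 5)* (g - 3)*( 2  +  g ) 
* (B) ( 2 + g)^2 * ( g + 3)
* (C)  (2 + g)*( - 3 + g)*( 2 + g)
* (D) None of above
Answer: C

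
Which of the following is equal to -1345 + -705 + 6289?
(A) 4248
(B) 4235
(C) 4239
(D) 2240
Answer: C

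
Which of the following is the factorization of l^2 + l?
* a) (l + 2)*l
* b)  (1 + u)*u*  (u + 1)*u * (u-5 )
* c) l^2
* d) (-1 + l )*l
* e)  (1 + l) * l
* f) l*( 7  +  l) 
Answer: e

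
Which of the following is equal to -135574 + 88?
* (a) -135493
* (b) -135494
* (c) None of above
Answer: c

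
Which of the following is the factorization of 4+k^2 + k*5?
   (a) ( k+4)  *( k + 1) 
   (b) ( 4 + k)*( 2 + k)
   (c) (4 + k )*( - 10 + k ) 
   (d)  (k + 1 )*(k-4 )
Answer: a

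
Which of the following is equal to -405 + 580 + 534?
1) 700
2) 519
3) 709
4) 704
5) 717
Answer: 3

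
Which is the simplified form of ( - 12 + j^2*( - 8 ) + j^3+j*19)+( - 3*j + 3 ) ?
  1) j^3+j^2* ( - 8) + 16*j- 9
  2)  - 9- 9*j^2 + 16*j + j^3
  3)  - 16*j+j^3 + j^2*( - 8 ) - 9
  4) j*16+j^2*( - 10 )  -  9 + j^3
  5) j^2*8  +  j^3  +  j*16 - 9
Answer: 1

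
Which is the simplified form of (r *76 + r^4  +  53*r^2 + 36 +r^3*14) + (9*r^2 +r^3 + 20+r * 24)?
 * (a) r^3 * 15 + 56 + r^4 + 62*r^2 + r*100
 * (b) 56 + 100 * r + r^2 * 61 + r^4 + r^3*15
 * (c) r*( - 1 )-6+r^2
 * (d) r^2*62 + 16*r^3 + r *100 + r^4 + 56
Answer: a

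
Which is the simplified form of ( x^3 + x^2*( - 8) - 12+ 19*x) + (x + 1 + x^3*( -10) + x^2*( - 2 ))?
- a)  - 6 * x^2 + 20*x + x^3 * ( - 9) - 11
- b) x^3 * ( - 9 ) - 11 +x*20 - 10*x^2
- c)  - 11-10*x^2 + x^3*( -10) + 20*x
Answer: b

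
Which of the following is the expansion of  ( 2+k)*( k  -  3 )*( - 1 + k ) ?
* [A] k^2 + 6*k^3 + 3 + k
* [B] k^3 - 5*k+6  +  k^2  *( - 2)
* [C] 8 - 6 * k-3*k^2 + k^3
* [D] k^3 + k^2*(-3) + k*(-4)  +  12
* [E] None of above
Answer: B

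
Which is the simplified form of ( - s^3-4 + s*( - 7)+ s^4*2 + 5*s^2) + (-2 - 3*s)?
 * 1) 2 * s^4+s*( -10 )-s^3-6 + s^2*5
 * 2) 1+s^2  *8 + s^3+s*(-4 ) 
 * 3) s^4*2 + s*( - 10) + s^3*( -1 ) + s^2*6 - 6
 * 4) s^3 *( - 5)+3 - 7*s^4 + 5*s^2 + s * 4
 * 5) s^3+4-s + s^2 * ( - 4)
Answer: 1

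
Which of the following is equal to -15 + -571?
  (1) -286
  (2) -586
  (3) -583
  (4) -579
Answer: 2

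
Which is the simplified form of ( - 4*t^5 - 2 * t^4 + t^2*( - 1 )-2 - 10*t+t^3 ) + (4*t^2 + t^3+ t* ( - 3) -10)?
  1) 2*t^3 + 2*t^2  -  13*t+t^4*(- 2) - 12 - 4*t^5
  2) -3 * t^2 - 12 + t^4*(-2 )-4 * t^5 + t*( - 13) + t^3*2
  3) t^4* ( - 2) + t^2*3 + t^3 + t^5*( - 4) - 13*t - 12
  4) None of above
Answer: 4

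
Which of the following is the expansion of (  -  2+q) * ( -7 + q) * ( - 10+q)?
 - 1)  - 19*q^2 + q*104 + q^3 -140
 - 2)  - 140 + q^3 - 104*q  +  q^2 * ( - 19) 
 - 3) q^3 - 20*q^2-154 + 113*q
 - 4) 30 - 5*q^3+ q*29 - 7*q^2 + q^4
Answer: 1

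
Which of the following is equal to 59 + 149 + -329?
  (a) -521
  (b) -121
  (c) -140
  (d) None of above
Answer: b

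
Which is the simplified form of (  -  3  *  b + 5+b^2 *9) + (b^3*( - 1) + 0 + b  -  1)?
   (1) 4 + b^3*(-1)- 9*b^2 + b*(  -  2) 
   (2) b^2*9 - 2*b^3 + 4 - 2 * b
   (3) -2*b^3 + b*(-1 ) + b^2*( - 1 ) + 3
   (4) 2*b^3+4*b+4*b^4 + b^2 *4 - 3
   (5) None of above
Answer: 5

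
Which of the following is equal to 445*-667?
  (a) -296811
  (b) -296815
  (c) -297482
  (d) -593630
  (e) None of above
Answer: b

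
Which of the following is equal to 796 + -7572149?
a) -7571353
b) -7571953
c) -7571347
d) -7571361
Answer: a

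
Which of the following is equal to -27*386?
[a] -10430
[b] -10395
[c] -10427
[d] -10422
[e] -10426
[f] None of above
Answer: d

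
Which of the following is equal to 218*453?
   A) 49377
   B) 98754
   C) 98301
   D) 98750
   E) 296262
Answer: B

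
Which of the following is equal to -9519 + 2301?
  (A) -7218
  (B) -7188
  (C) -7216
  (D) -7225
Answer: A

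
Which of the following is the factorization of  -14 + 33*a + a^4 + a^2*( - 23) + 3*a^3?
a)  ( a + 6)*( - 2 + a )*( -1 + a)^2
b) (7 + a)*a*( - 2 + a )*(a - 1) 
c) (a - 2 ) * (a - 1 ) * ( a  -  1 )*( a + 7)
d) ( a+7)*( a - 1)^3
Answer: c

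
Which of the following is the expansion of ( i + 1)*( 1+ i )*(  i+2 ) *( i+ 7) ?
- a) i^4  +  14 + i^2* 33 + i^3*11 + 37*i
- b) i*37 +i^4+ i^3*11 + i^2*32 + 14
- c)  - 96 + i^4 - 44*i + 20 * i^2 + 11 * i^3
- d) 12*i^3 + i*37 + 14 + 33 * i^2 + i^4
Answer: a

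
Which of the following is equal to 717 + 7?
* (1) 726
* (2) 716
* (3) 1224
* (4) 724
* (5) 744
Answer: 4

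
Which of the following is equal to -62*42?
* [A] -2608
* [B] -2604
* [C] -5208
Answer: B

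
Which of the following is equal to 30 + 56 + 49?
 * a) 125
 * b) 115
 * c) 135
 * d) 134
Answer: c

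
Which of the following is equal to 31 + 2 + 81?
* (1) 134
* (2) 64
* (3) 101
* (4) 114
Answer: 4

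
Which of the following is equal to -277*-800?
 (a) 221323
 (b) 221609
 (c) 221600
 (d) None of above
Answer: c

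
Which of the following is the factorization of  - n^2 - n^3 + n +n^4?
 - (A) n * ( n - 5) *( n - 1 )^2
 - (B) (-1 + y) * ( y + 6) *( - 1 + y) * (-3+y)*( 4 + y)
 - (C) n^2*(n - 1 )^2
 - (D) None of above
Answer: D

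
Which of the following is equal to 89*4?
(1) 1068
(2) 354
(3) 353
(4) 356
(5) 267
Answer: 4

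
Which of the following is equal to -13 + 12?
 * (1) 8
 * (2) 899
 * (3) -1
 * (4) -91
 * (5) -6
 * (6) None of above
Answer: 3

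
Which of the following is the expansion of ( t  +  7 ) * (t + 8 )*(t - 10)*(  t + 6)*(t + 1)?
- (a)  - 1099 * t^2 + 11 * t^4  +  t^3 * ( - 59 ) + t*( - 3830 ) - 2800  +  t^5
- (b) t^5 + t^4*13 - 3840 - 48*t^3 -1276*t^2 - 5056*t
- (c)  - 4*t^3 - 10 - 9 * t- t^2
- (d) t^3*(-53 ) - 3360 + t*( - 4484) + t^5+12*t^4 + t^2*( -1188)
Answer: d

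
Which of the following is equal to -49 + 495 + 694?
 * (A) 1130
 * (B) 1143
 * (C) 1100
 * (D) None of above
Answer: D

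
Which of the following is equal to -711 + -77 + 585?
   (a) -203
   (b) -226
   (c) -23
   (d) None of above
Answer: a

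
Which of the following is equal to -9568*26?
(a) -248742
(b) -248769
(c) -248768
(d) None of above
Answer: c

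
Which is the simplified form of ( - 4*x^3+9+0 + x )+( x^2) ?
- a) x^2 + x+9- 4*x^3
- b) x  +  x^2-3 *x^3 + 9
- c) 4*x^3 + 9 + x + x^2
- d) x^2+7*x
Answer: a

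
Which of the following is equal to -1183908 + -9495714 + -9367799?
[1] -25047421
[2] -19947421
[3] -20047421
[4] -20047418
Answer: 3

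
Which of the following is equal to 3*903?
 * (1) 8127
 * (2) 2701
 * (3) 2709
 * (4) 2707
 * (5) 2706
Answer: 3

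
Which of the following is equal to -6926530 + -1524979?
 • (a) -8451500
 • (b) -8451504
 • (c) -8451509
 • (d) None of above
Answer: c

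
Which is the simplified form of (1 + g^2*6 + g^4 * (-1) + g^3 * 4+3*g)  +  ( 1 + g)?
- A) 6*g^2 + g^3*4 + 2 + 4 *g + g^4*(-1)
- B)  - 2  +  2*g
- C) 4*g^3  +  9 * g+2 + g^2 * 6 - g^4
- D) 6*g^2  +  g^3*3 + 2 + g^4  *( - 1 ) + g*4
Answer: A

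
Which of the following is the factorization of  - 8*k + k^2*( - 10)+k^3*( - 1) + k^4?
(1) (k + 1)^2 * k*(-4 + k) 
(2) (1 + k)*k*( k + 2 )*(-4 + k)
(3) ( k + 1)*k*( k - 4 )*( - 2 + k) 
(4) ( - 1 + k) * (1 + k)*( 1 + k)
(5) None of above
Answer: 2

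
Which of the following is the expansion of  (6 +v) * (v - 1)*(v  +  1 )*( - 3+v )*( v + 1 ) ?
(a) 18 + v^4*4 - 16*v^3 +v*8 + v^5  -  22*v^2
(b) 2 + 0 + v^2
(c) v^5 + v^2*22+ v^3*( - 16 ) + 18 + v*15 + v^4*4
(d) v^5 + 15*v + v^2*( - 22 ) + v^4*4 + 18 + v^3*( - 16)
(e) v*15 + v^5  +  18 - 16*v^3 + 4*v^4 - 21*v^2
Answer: d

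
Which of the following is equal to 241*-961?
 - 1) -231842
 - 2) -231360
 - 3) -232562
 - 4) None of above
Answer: 4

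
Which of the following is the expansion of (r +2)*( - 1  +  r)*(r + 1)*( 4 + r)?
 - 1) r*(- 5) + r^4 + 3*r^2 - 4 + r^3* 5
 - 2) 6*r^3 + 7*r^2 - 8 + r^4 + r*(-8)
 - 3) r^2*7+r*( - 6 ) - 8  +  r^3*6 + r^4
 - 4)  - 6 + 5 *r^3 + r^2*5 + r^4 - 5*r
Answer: 3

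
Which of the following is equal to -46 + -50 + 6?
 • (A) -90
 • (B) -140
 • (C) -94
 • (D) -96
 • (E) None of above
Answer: A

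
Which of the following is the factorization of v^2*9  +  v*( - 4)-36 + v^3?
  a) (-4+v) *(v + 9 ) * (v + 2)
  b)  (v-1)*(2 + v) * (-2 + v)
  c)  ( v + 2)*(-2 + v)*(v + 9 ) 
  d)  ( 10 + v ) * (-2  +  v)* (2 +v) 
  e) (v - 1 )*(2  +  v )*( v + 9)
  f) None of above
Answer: c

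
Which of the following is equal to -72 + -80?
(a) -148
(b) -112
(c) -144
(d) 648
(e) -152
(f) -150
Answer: e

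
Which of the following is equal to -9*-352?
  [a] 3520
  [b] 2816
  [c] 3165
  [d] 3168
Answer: d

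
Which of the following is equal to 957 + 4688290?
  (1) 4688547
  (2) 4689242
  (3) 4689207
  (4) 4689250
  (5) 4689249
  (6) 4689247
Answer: 6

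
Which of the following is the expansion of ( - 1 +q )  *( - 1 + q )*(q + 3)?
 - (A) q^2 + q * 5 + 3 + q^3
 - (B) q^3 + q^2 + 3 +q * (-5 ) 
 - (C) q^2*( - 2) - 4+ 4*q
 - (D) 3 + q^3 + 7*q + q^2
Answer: B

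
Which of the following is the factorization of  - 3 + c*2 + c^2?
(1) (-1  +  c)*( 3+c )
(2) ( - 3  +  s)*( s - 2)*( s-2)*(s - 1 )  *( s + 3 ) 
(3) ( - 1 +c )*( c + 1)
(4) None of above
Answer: 1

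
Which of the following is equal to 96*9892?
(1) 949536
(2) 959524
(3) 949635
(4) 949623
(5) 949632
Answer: 5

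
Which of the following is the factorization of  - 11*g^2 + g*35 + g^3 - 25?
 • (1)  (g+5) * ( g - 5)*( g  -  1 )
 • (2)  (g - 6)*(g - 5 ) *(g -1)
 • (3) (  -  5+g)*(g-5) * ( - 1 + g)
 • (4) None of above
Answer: 3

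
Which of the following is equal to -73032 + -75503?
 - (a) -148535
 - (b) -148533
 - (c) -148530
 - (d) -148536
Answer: a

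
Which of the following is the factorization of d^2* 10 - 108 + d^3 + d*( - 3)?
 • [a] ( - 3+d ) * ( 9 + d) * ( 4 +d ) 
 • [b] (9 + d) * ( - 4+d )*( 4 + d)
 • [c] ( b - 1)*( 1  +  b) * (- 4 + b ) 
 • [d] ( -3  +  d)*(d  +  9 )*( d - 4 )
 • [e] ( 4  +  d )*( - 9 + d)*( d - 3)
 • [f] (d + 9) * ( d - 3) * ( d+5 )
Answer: a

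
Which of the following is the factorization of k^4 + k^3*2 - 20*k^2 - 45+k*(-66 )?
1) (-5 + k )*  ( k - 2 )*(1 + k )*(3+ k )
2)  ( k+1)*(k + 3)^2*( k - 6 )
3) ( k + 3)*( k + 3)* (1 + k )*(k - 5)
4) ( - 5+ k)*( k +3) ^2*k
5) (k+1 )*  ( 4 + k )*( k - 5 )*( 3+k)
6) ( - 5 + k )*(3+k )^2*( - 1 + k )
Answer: 3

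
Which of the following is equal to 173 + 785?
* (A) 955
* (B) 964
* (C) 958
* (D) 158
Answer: C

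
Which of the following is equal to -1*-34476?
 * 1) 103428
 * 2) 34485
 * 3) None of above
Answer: 3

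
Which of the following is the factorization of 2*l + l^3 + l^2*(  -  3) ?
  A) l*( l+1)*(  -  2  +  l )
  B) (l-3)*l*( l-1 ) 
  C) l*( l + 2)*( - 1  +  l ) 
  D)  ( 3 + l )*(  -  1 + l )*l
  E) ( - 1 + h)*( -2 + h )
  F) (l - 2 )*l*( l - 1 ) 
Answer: F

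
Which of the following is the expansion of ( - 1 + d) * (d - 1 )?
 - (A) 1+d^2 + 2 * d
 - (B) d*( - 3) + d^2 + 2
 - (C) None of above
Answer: C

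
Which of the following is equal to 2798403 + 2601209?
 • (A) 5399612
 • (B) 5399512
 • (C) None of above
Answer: A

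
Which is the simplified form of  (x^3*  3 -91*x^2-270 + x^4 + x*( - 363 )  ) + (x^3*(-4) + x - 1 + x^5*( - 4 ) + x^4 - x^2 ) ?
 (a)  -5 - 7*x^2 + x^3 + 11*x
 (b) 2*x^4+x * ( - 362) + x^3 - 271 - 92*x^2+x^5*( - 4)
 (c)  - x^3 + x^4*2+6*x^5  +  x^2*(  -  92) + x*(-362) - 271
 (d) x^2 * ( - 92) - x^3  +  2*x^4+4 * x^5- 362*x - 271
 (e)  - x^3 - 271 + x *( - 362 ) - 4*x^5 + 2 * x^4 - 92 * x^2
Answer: e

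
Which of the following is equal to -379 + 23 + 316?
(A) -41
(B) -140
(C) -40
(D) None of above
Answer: C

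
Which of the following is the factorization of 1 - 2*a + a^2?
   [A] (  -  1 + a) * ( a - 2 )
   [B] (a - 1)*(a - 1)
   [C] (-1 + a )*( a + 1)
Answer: B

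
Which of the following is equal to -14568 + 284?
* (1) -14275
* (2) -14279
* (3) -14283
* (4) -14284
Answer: 4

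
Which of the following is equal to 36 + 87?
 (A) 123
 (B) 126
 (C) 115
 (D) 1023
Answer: A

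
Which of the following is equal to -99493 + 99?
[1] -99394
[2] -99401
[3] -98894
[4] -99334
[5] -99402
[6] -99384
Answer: 1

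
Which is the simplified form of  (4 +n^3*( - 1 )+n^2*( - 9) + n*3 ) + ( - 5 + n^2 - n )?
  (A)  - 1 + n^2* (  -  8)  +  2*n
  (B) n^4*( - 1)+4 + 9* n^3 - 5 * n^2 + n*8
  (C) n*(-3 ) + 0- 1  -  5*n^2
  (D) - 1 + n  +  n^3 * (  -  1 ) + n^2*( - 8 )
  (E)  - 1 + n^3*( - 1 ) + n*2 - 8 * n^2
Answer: E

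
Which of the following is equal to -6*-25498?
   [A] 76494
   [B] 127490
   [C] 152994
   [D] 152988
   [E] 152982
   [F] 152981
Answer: D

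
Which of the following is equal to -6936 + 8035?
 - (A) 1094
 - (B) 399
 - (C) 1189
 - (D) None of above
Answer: D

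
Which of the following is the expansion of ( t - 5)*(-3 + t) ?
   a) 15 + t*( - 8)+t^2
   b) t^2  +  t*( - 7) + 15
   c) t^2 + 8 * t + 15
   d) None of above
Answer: a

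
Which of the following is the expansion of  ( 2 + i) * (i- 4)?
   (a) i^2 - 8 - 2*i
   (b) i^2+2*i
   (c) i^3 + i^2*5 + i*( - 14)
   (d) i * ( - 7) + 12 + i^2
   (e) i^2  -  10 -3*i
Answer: a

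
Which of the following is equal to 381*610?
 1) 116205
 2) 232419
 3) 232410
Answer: 3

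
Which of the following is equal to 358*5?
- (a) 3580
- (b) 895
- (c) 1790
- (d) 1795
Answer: c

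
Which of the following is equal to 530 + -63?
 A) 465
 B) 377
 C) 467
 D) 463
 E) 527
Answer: C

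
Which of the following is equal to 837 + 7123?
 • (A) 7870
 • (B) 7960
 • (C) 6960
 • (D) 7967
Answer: B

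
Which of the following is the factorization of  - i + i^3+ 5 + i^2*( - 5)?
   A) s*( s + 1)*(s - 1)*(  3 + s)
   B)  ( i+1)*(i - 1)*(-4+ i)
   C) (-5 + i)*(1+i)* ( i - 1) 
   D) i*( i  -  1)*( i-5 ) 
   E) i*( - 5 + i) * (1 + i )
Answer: C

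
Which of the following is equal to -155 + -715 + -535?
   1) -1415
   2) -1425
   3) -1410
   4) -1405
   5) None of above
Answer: 4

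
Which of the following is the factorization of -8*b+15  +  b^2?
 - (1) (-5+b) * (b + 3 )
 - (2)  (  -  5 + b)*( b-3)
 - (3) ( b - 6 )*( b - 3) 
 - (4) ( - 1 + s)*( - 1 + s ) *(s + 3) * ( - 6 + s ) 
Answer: 2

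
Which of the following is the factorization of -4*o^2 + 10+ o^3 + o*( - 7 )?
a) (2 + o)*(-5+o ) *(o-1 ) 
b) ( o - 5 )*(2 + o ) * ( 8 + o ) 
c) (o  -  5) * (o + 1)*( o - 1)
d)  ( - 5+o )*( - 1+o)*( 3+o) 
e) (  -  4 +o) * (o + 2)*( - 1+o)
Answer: a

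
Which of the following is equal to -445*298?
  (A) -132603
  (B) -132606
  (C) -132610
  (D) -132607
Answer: C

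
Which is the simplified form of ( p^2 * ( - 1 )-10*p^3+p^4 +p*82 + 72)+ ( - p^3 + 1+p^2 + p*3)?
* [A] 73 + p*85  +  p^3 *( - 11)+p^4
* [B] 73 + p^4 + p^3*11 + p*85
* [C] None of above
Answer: A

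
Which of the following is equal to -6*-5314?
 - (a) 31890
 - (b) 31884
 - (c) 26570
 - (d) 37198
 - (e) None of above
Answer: b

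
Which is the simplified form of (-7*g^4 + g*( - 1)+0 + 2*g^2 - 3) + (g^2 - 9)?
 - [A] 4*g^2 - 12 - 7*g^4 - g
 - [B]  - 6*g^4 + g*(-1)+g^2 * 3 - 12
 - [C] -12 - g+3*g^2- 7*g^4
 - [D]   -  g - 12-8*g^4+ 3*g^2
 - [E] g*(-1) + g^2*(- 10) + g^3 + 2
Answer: C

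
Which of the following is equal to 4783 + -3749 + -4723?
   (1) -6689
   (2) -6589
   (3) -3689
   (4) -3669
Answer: 3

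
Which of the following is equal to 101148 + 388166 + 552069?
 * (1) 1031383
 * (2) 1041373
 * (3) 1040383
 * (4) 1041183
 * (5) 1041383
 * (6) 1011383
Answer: 5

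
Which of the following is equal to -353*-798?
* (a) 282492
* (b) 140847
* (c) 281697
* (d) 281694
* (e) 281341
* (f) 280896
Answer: d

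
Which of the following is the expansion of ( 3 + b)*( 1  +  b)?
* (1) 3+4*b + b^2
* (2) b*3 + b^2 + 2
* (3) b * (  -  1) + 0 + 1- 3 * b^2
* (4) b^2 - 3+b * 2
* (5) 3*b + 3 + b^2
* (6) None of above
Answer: 1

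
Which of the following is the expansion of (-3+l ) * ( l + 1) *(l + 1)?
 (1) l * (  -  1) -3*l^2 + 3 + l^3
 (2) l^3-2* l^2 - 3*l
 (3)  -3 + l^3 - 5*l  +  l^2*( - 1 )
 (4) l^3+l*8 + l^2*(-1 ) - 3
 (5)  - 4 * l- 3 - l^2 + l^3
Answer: 3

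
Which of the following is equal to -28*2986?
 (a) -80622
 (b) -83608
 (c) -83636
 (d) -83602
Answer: b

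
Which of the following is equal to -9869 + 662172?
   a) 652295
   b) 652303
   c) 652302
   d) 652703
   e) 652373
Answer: b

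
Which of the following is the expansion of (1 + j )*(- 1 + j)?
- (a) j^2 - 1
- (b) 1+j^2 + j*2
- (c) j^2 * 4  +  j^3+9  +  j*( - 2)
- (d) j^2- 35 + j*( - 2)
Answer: a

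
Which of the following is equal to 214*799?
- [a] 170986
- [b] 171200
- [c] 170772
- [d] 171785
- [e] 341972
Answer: a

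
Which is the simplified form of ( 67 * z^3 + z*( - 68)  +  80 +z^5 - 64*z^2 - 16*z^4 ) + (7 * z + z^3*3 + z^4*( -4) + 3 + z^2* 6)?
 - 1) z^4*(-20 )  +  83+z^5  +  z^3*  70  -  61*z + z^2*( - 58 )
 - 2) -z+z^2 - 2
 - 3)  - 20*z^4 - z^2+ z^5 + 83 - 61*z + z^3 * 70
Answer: 1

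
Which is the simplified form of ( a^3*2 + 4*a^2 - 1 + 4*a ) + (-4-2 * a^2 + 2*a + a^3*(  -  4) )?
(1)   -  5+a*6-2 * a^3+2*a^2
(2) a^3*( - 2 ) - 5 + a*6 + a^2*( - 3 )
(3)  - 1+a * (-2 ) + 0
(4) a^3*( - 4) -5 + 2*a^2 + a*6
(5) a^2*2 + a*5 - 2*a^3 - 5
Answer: 1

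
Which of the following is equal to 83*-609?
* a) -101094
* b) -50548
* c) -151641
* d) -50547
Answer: d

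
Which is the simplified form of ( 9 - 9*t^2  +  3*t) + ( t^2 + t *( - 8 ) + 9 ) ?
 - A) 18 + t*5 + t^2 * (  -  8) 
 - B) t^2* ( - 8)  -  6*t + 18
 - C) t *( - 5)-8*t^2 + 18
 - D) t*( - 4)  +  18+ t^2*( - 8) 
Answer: C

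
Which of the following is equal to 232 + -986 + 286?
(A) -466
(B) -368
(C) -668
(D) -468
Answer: D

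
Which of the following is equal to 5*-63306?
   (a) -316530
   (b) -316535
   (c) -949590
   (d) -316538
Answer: a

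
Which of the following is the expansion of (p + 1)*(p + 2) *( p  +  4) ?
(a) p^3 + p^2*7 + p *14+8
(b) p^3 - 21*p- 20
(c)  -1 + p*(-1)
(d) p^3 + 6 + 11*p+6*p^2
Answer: a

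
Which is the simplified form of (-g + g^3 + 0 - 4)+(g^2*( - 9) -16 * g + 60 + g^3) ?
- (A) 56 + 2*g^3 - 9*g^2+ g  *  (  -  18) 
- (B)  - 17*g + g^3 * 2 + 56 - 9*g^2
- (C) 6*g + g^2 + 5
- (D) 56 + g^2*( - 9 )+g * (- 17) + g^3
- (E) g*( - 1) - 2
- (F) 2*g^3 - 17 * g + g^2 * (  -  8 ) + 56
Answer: B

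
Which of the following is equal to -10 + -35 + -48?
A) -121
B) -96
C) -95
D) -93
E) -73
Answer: D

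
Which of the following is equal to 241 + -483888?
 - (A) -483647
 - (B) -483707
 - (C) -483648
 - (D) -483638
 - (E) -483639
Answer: A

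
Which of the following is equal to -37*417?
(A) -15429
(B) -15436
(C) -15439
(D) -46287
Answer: A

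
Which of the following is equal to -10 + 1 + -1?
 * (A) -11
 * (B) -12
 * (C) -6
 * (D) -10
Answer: D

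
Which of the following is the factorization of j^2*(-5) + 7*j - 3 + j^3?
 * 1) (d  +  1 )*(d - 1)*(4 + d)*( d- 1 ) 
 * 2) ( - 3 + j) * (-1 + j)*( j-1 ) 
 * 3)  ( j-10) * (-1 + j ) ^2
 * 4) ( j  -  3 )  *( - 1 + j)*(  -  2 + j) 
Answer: 2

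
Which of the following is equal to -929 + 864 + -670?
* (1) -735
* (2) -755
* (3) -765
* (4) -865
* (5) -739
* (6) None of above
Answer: 1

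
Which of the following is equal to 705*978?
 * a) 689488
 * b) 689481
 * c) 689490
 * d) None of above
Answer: c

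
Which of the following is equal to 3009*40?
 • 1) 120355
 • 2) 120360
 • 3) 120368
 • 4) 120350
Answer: 2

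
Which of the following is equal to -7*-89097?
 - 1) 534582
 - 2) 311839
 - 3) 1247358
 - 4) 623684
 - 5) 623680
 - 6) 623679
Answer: 6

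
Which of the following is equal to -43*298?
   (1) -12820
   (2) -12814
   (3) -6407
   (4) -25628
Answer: 2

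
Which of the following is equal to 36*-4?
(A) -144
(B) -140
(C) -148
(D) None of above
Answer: A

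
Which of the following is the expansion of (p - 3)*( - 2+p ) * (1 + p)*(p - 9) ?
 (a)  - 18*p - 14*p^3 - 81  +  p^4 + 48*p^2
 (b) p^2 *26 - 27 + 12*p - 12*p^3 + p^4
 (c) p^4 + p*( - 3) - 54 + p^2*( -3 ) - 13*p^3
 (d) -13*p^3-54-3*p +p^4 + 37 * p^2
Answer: d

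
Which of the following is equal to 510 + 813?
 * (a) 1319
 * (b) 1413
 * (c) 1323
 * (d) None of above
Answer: c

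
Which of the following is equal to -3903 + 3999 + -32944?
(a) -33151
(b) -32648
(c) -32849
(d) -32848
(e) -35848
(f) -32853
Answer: d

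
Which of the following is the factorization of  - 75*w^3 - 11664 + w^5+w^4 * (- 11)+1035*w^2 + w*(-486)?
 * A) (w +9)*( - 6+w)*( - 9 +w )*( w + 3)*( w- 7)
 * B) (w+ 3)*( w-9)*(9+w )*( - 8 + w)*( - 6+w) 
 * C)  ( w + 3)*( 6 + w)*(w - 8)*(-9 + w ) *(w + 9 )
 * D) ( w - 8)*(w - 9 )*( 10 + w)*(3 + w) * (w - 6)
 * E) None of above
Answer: B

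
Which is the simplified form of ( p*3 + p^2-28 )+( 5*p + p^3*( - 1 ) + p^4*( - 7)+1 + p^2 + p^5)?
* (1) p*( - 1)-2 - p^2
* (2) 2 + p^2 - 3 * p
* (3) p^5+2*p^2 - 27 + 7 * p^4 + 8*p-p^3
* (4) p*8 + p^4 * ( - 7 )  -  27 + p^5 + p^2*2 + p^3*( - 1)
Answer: 4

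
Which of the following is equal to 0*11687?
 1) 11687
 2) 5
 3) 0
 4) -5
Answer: 3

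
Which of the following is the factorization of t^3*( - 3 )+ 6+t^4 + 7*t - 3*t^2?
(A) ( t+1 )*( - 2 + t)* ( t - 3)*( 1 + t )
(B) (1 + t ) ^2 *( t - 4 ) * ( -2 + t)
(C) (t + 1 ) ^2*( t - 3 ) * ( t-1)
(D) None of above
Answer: A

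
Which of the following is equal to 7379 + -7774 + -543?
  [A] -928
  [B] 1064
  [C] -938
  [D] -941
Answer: C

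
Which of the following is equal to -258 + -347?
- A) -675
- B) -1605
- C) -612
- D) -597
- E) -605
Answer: E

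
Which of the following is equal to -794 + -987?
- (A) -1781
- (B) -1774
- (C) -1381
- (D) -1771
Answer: A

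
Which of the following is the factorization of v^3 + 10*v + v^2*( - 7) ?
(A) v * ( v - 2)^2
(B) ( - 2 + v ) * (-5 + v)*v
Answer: B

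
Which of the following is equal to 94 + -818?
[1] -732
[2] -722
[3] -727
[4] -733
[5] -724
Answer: 5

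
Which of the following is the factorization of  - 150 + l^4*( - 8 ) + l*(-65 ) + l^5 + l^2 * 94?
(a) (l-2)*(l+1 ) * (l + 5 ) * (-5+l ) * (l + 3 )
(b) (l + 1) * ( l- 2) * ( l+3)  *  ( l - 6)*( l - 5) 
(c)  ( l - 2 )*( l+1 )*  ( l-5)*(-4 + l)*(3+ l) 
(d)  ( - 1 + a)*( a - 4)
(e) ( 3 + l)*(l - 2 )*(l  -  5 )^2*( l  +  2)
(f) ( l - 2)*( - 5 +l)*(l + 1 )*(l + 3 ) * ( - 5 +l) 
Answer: f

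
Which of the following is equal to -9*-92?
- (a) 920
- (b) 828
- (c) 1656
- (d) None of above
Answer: b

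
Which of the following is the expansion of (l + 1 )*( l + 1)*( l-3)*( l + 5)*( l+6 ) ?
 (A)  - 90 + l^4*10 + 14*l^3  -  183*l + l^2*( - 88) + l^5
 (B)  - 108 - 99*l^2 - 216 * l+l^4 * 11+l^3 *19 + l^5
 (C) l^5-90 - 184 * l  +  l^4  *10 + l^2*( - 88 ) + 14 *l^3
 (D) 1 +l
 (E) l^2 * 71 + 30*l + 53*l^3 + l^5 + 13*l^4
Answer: A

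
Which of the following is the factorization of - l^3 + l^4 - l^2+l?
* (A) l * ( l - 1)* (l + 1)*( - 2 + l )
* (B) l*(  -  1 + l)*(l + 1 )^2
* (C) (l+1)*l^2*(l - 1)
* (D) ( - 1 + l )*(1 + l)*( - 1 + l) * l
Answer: D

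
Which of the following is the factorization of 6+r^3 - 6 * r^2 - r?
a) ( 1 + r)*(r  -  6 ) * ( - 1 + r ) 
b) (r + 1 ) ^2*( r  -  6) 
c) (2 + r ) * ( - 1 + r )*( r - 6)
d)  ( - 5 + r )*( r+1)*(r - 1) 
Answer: a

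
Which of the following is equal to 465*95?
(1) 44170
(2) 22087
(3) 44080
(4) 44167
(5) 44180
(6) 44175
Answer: 6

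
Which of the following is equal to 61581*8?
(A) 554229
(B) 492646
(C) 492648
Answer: C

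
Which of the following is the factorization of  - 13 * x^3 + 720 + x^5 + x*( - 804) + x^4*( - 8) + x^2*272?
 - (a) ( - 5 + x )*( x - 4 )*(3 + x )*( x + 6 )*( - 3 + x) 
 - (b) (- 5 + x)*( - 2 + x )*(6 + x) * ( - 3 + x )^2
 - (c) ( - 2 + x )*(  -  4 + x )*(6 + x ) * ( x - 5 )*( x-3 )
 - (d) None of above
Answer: c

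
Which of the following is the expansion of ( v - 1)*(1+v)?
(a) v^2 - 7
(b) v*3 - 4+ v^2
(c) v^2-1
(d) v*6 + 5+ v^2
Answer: c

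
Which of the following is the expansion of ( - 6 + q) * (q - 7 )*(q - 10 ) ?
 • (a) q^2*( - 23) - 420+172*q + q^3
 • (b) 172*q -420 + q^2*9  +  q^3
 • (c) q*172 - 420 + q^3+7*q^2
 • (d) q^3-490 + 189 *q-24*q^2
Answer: a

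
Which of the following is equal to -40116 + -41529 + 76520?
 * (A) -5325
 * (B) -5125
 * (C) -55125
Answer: B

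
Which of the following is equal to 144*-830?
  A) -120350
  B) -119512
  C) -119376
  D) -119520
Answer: D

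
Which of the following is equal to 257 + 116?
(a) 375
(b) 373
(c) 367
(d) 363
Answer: b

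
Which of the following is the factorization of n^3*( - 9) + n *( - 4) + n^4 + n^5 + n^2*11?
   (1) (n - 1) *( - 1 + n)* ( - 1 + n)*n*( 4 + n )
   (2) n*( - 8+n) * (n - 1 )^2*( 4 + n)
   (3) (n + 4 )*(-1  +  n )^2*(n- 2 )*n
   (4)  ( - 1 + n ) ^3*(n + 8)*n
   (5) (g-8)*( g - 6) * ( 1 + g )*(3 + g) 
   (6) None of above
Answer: 1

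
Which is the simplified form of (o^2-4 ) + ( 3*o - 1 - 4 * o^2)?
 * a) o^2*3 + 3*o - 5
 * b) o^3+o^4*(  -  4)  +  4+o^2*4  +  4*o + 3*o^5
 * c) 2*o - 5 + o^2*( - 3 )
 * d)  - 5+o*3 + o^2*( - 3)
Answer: d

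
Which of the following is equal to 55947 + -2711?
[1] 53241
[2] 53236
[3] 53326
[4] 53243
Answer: 2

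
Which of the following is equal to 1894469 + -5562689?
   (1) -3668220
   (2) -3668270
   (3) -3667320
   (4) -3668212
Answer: 1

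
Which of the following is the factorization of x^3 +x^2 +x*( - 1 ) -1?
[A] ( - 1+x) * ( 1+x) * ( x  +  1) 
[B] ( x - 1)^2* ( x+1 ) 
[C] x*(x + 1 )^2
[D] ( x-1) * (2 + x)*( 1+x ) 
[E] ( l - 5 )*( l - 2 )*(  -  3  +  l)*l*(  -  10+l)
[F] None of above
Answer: A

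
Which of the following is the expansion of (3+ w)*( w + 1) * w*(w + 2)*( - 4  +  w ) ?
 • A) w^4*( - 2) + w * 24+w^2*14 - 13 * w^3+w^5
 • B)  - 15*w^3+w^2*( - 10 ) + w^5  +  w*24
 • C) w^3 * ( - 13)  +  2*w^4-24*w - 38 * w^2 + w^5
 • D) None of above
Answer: C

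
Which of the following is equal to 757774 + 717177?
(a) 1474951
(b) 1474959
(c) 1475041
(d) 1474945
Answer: a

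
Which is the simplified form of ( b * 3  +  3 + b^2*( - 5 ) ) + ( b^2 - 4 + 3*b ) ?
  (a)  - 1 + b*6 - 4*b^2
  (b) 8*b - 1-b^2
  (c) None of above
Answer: a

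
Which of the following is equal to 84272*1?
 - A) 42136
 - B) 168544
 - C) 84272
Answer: C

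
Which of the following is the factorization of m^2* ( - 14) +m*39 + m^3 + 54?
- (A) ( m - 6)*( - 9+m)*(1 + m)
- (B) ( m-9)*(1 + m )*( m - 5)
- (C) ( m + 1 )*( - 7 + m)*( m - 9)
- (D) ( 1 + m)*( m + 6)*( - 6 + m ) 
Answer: A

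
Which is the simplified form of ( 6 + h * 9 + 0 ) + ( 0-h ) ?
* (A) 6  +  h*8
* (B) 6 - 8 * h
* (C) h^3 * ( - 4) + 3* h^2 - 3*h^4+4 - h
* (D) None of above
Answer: A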